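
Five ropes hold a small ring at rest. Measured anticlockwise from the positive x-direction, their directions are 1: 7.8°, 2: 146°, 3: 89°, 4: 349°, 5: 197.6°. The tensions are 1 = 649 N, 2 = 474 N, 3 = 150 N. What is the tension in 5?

T_5 ≈ 1130 N

Resolve: ΣF_x = 649 cos 7.8° + 474 cos 146° + 150 cos 89° + T_4 cos 349° + T_5 cos 197.6° = 0.
        ΣF_y = 649 sin 7.8° + 474 sin 146° + 150 sin 89° + T_4 sin 349° + T_5 sin 197.6° = 0.
The known terms sum to (252.6, 503.1) N, so 0.9816 T_4 − 0.9532 T_5 = -252.6 and -0.1908 T_4 − 0.3024 T_5 = -503.1.
Solving simultaneously: T_4 = 842.2 N, T_5 = 1132 N.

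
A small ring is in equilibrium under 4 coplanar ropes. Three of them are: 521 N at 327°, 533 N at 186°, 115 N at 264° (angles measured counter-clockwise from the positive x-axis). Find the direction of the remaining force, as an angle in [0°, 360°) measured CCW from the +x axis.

Sum the known components: ΣF_x = -105.2 N, ΣF_y = -453.8 N.
For equilibrium the remaining force must supply (−ΣF_x, −ΣF_y) = (105.2, 453.8) N.
Magnitude = √((105.2)² + (453.8)²) = 465.9 N; direction = atan2(453.8, 105.2) = 77.0°.

θ ≈ 77°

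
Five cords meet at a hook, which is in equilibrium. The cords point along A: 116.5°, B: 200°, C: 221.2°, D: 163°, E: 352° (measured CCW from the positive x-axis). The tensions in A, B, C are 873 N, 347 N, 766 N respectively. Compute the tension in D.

Resolve: ΣF_x = 873 cos 116.5° + 347 cos 200° + 766 cos 221.2° + T_D cos 163° + T_E cos 352° = 0.
        ΣF_y = 873 sin 116.5° + 347 sin 200° + 766 sin 221.2° + T_D sin 163° + T_E sin 352° = 0.
The known terms sum to (-1292, 158) N, so -0.9563 T_D + 0.9903 T_E = 1292 and 0.2924 T_D − 0.1392 T_E = -158.
Solving simultaneously: T_D = 149 N, T_E = 1449 N.

T_D ≈ 149 N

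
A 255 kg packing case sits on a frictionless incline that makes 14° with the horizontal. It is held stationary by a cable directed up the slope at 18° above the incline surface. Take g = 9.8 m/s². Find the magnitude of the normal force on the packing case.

Take axes along and perpendicular to the incline. Weight components: W sin 14° = 604.6 N down-slope, W cos 14° = 2425 N into the surface.
Along incline: T cos 18° = W sin 14° → T = 635.7 N.
Perpendicular: N = W cos 14° − T sin 18° = 2228 N.

N ≈ 2230 N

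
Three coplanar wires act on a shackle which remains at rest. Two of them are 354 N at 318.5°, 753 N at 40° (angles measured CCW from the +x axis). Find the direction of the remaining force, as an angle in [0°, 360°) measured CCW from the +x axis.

Sum the known components: ΣF_x = 842 N, ΣF_y = 249.5 N.
For equilibrium the remaining force must supply (−ΣF_x, −ΣF_y) = (-842, -249.5) N.
Magnitude = √((-842)² + (-249.5)²) = 878.1 N; direction = atan2(-249.5, -842) = 196.5°.

θ ≈ 197°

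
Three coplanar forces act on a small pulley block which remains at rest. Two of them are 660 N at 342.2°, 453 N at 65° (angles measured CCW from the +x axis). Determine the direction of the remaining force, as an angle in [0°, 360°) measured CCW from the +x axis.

θ ≈ 194°

Sum the known components: ΣF_x = 819.9 N, ΣF_y = 208.8 N.
For equilibrium the remaining force must supply (−ΣF_x, −ΣF_y) = (-819.9, -208.8) N.
Magnitude = √((-819.9)² + (-208.8)²) = 846 N; direction = atan2(-208.8, -819.9) = 194.3°.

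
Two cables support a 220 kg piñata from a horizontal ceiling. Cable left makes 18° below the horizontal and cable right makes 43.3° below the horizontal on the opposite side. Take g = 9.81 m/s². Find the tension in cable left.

Weight W = 220 × 9.81 = 2158 N acts straight down.
Horizontal: T_left cos 18° = T_right cos 43.3°  →  T_right = 1.307 T_left.
Vertical: T_left sin 18° + T_right sin 43.3° = 2158.
Substituting the horizontal relation into the vertical equation gives 1.205 T_left = 2158, so T_left = 1791 N.

T_left ≈ 1790 N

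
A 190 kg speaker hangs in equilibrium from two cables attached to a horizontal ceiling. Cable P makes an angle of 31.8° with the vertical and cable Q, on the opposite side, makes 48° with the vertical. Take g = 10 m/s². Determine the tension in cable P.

Angles from the horizontal: cable P is 90° − 31.8° = 58.2°, cable Q is 90° − 48° = 42°.
Weight W = 190 × 10 = 1900 N acts straight down.
Horizontal: T_P cos 58.2° = T_Q cos 42°  →  T_Q = 0.7091 T_P.
Vertical: T_P sin 58.2° + T_Q sin 42° = 1900.
Substituting the horizontal relation into the vertical equation gives 1.324 T_P = 1900, so T_P = 1435 N.

T_P ≈ 1430 N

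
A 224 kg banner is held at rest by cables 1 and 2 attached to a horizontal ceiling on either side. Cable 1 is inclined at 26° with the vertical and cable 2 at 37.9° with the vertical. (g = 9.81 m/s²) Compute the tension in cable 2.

Angles from the horizontal: cable 1 is 90° − 26° = 64°, cable 2 is 90° − 37.9° = 52.1°.
Weight W = 224 × 9.81 = 2197 N acts straight down.
Horizontal: T_1 cos 64° = T_2 cos 52.1°  →  T_1 = 1.401 T_2.
Vertical: T_1 sin 64° + T_2 sin 52.1° = 2197.
Substituting the horizontal relation into the vertical equation gives 2.049 T_2 = 2197, so T_2 = 1073 N.

T_2 ≈ 1070 N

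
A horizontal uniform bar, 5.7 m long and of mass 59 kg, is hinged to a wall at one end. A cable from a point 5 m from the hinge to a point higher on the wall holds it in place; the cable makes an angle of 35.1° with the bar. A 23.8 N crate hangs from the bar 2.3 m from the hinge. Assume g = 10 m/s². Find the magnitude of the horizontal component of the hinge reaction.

H_x ≈ 494 N

Take torques about the hinge: T sin 35.1° · 5 = 59×10×2.85 + 23.8×2.3 = 1736.2 N·m.
So T = 1736.2 / (0.5750 × 5) = 603.9 N.
ΣF_x = 0: H_x = T cos 35.1° = 494.08 N.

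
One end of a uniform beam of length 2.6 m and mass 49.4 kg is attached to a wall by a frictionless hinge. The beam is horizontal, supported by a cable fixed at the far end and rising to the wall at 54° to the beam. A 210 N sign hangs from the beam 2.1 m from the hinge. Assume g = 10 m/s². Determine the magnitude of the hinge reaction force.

Take torques about the hinge: T sin 54° · 2.6 = 49.4×10×1.3 + 210×2.1 = 1083.2 N·m.
So T = 1083.2 / (0.8090 × 2.6) = 514.96 N.
ΣF_x = 0: H_x = T cos 54° = 302.69 N.
ΣF_y = 0: H_y = (49.4×10 + 210) − T sin 54° = 704 − 416.62 = 287.38 N.
|H| = √(H_x² + H_y²) = √((302.69)² + (287.38)²) = 417.39 N.

|H| ≈ 417 N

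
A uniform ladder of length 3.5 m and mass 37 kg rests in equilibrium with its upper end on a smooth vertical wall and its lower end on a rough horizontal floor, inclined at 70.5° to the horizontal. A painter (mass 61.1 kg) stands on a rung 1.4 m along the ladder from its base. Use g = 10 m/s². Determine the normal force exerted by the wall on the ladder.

N_wall ≈ 152 N

Torques about the foot: N_wall · 3.5 sin 70.5° = 37×10×1.75 cos 70.5° + 61.1×10×1.4 cos 70.5° → N_wall = 152.06 N.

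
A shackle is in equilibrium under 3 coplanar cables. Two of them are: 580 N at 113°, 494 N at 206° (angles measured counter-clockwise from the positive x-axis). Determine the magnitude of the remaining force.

F ≈ 742 N

Sum the known components: ΣF_x = -670.6 N, ΣF_y = 317.3 N.
For equilibrium the remaining force must supply (−ΣF_x, −ΣF_y) = (670.6, -317.3) N.
Magnitude = √((670.6)² + (-317.3)²) = 741.9 N; direction = atan2(-317.3, 670.6) = 334.7°.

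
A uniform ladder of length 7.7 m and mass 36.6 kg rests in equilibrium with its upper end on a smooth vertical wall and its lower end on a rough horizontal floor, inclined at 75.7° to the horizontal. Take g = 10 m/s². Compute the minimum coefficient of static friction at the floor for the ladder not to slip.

μ_min ≈ 0.127

ΣF_y = 0: N_floor = 36.6×10 = 366 N.
Torques about the foot: N_wall · 7.7 sin 75.7° = 36.6×10×3.85 cos 75.7° → N_wall = 46.646 N.
ΣF_x = 0: f_floor = N_wall = 46.646 N.
μ_min = f_floor / N_floor = 46.646 / 366 = 0.1274.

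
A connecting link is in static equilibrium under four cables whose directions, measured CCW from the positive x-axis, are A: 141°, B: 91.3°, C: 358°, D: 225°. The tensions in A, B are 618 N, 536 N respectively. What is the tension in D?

Resolve: ΣF_x = 618 cos 141° + 536 cos 91.3° + T_C cos 358° + T_D cos 225° = 0.
        ΣF_y = 618 sin 141° + 536 sin 91.3° + T_C sin 358° + T_D sin 225° = 0.
The known terms sum to (-492.4, 924.8) N, so 0.9994 T_C − 0.7071 T_D = 492.4 and -0.0349 T_C − 0.7071 T_D = -924.8.
Solving simultaneously: T_C = 1370 N, T_D = 1240 N.

T_D ≈ 1240 N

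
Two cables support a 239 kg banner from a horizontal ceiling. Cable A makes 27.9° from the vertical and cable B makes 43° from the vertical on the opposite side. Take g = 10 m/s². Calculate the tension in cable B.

T_B ≈ 1180 N

Angles from the horizontal: cable A is 90° − 27.9° = 62.1°, cable B is 90° − 43° = 47°.
Weight W = 239 × 10 = 2390 N acts straight down.
Horizontal: T_A cos 62.1° = T_B cos 47°  →  T_A = 1.457 T_B.
Vertical: T_A sin 62.1° + T_B sin 47° = 2390.
Substituting the horizontal relation into the vertical equation gives 2.019 T_B = 2390, so T_B = 1184 N.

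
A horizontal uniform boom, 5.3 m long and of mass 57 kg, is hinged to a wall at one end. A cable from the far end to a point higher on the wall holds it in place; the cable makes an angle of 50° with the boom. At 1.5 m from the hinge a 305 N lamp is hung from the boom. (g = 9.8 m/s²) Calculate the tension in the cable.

Take torques about the hinge: T sin 50° · 5.3 = 57×9.8×2.65 + 305×1.5 = 1937.8 N·m.
So T = 1937.8 / (0.7660 × 5.3) = 477.28 N.

T ≈ 477 N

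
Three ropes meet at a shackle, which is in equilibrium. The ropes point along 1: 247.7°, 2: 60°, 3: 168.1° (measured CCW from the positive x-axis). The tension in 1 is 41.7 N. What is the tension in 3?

Resolve: ΣF_x = 41.7 cos 247.7° + T_2 cos 60° + T_3 cos 168.1° = 0.
        ΣF_y = 41.7 sin 247.7° + T_2 sin 60° + T_3 sin 168.1° = 0.
The known terms sum to (-15.82, -38.58) N, so 0.5000 T_2 − 0.9785 T_3 = 15.82 and 0.8660 T_2 + 0.2062 T_3 = 38.58.
Solving simultaneously: T_2 = 43.15 N, T_3 = 5.878 N.

T_3 ≈ 5.88 N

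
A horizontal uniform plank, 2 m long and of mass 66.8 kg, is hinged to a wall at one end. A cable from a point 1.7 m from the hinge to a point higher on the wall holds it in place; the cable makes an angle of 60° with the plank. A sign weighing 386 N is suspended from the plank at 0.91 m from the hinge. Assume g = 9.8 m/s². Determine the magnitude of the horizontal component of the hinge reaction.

Take torques about the hinge: T sin 60° · 1.7 = 66.8×9.8×1 + 386×0.91 = 1005.9 N·m.
So T = 1005.9 / (0.8660 × 1.7) = 683.24 N.
ΣF_x = 0: H_x = T cos 60° = 341.62 N.

H_x ≈ 342 N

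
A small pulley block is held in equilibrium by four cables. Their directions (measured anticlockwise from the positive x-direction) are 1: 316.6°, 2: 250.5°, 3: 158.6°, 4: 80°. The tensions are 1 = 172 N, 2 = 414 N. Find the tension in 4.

T_4 ≈ 488 N

Resolve: ΣF_x = 172 cos 316.6° + 414 cos 250.5° + T_3 cos 158.6° + T_4 cos 80° = 0.
        ΣF_y = 172 sin 316.6° + 414 sin 250.5° + T_3 sin 158.6° + T_4 sin 80° = 0.
The known terms sum to (-13.23, -508.4) N, so -0.9311 T_3 + 0.1736 T_4 = 13.23 and 0.3649 T_3 + 0.9848 T_4 = 508.4.
Solving simultaneously: T_3 = 76.78 N, T_4 = 487.8 N.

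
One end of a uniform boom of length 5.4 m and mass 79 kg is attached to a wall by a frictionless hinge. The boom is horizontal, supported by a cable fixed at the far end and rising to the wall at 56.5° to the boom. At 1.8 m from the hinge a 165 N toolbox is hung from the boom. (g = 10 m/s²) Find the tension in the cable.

Take torques about the hinge: T sin 56.5° · 5.4 = 79×10×2.7 + 165×1.8 = 2430 N·m.
So T = 2430 / (0.8339 × 5.4) = 539.64 N.

T ≈ 540 N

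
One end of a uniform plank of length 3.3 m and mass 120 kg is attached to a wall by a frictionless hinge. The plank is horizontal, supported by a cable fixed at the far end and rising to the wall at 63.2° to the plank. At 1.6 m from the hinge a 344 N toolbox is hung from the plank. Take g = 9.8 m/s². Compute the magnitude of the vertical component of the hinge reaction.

|H_y| ≈ 765 N

Take torques about the hinge: T sin 63.2° · 3.3 = 120×9.8×1.65 + 344×1.6 = 2490.8 N·m.
So T = 2490.8 / (0.8926 × 3.3) = 845.62 N.
ΣF_y = 0: H_y = (120×9.8 + 344) − T sin 63.2° = 1520 − 754.79 = 765.21 N.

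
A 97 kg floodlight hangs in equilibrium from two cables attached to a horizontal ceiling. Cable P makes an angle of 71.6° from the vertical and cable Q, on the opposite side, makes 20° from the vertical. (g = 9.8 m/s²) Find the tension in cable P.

Angles from the horizontal: cable P is 90° − 71.6° = 18.4°, cable Q is 90° − 20° = 70°.
Weight W = 97 × 9.8 = 950.6 N acts straight down.
Horizontal: T_P cos 18.4° = T_Q cos 70°  →  T_Q = 2.774 T_P.
Vertical: T_P sin 18.4° + T_Q sin 70° = 950.6.
Substituting the horizontal relation into the vertical equation gives 2.923 T_P = 950.6, so T_P = 325.3 N.

T_P ≈ 325 N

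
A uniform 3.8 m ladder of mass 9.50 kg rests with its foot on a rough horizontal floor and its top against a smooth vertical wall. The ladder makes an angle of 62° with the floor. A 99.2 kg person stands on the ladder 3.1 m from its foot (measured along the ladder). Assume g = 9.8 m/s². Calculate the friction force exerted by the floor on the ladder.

f ≈ 446 N

Torques about the foot: N_wall · 3.8 sin 62° = 9.50×9.8×1.9 cos 62° + 99.2×9.8×3.1 cos 62° → N_wall = 446.44 N.
ΣF_x = 0: f_floor = N_wall = 446.44 N.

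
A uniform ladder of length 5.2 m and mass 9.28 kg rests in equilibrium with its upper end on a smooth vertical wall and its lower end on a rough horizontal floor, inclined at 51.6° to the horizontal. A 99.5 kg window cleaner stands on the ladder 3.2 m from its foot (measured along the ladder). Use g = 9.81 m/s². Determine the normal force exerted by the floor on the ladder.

ΣF_y = 0: N_floor = 9.28×9.81 + 99.5×9.81 = 1067.1 N.

N_floor ≈ 1070 N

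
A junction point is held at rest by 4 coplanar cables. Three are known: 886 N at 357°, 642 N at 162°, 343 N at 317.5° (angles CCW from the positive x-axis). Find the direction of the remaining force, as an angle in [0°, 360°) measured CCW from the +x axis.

θ ≈ 171°

Sum the known components: ΣF_x = 527.1 N, ΣF_y = -79.71 N.
For equilibrium the remaining force must supply (−ΣF_x, −ΣF_y) = (-527.1, 79.71) N.
Magnitude = √((-527.1)² + (79.71)²) = 533.1 N; direction = atan2(79.71, -527.1) = 171.4°.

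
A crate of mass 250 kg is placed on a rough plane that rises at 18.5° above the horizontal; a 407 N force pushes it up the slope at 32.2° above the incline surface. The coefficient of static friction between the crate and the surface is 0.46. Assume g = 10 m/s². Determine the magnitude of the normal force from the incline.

N ≈ 2150 N

Axes along / perpendicular to the incline. W sin 18.5° = 793.3 N down-slope; W cos 18.5° = 2371 N into the surface.
Perpendicular: N = W cos 18.5° − P sin 32.2° = 2371 − 216.9 = 2154 N.
Along incline: P cos 32.2° + f = W sin 18.5° (friction acts up-slope) → f = 793.3 − 344.4 = 448.9 N.
|f| = 448.9 N ≤ μN = 990.8 N, so the crate is indeed static.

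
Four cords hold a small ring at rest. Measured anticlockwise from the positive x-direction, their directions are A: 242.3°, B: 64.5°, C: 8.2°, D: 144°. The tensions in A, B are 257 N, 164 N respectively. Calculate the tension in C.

T_C ≈ 133 N

Resolve: ΣF_x = 257 cos 242.3° + 164 cos 64.5° + T_C cos 8.2° + T_D cos 144° = 0.
        ΣF_y = 257 sin 242.3° + 164 sin 64.5° + T_C sin 8.2° + T_D sin 144° = 0.
The known terms sum to (-48.86, -79.52) N, so 0.9898 T_C − 0.8090 T_D = 48.86 and 0.1426 T_C + 0.5878 T_D = 79.52.
Solving simultaneously: T_C = 133.5 N, T_D = 102.9 N.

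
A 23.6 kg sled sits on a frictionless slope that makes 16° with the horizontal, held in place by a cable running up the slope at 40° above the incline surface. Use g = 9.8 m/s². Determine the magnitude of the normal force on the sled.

N ≈ 169 N

Take axes along and perpendicular to the incline. Weight components: W sin 16° = 63.75 N down-slope, W cos 16° = 222.3 N into the surface.
Along incline: T cos 40° = W sin 16° → T = 83.22 N.
Perpendicular: N = W cos 16° − T sin 40° = 168.8 N.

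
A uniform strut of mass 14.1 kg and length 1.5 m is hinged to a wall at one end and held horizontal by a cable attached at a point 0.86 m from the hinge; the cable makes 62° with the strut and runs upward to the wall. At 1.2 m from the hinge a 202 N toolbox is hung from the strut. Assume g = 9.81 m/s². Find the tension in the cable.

Take torques about the hinge: T sin 62° · 0.86 = 14.1×9.81×0.75 + 202×1.2 = 346.14 N·m.
So T = 346.14 / (0.8829 × 0.86) = 455.85 N.

T ≈ 456 N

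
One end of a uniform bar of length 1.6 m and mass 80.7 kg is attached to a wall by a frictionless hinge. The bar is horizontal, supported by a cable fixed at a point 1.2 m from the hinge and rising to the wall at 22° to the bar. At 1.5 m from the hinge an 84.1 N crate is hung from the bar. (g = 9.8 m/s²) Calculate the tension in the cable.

T ≈ 1690 N

Take torques about the hinge: T sin 22° · 1.2 = 80.7×9.8×0.8 + 84.1×1.5 = 758.84 N·m.
So T = 758.84 / (0.3746 × 1.2) = 1688.1 N.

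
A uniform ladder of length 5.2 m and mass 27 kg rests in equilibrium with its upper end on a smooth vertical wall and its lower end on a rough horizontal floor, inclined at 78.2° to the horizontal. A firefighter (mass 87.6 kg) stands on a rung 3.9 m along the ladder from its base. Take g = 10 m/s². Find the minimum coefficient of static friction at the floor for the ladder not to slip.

μ_min ≈ 0.144

ΣF_y = 0: N_floor = 27×10 + 87.6×10 = 1146 N.
Torques about the foot: N_wall · 5.2 sin 78.2° = 27×10×2.6 cos 78.2° + 87.6×10×3.9 cos 78.2° → N_wall = 165.46 N.
ΣF_x = 0: f_floor = N_wall = 165.46 N.
μ_min = f_floor / N_floor = 165.46 / 1146 = 0.1444.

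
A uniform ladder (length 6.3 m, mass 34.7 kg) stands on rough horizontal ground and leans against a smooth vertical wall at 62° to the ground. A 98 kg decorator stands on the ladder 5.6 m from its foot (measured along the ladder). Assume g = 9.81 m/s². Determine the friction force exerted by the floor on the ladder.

f ≈ 545 N

Torques about the foot: N_wall · 6.3 sin 62° = 34.7×9.81×3.15 cos 62° + 98×9.81×5.6 cos 62° → N_wall = 544.88 N.
ΣF_x = 0: f_floor = N_wall = 544.88 N.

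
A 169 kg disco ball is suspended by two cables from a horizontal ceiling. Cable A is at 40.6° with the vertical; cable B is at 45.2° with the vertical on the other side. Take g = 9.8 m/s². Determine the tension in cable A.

Angles from the horizontal: cable A is 90° − 40.6° = 49.4°, cable B is 90° − 45.2° = 44.8°.
Weight W = 169 × 9.8 = 1656 N acts straight down.
Horizontal: T_A cos 49.4° = T_B cos 44.8°  →  T_B = 0.9171 T_A.
Vertical: T_A sin 49.4° + T_B sin 44.8° = 1656.
Substituting the horizontal relation into the vertical equation gives 1.406 T_A = 1656, so T_A = 1178 N.

T_A ≈ 1180 N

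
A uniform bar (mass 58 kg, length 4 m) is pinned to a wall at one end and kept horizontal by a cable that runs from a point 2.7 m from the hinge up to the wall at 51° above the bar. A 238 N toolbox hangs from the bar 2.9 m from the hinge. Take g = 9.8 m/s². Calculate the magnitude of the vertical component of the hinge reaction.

|H_y| ≈ 130 N

Take torques about the hinge: T sin 51° · 2.7 = 58×9.8×2 + 238×2.9 = 1827 N·m.
So T = 1827 / (0.7771 × 2.7) = 870.71 N.
ΣF_y = 0: H_y = (58×9.8 + 238) − T sin 51° = 806.4 − 676.67 = 129.73 N.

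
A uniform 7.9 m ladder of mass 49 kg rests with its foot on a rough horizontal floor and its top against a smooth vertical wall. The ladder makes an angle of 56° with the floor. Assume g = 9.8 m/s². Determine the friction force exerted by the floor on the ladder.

f ≈ 162 N

Torques about the foot: N_wall · 7.9 sin 56° = 49×9.8×3.95 cos 56° → N_wall = 161.95 N.
ΣF_x = 0: f_floor = N_wall = 161.95 N.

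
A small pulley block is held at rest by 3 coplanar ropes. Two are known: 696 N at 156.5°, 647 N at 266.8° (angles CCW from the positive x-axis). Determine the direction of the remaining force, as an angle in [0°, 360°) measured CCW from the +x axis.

θ ≈ 28.7°

Sum the known components: ΣF_x = -674.4 N, ΣF_y = -368.5 N.
For equilibrium the remaining force must supply (−ΣF_x, −ΣF_y) = (674.4, 368.5) N.
Magnitude = √((674.4)² + (368.5)²) = 768.5 N; direction = atan2(368.5, 674.4) = 28.7°.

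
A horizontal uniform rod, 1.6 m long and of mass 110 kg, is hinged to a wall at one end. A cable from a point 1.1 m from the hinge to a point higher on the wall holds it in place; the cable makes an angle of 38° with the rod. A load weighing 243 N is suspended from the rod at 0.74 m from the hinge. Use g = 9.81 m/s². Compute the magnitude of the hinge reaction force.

|H| ≈ 1270 N

Take torques about the hinge: T sin 38° · 1.1 = 110×9.81×0.8 + 243×0.74 = 1043.1 N·m.
So T = 1043.1 / (0.6157 × 1.1) = 1540.3 N.
ΣF_x = 0: H_x = T cos 38° = 1213.7 N.
ΣF_y = 0: H_y = (110×9.81 + 243) − T sin 38° = 1322.1 − 948.27 = 373.83 N.
|H| = √(H_x² + H_y²) = √((1213.7)² + (373.83)²) = 1270 N.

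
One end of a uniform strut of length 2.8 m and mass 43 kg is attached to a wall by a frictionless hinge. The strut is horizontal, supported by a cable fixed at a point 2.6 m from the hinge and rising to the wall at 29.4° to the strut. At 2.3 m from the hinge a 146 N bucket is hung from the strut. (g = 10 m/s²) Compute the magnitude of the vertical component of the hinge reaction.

|H_y| ≈ 215 N

Take torques about the hinge: T sin 29.4° · 2.6 = 43×10×1.4 + 146×2.3 = 937.8 N·m.
So T = 937.8 / (0.4909 × 2.6) = 734.75 N.
ΣF_y = 0: H_y = (43×10 + 146) − T sin 29.4° = 576 − 360.69 = 215.31 N.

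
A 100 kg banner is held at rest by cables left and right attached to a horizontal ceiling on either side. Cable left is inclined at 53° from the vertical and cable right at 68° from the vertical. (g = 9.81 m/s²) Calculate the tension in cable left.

T_left ≈ 1060 N

Angles from the horizontal: cable left is 90° − 53° = 37°, cable right is 90° − 68° = 22°.
Weight W = 100 × 9.81 = 981 N acts straight down.
Horizontal: T_left cos 37° = T_right cos 22°  →  T_right = 0.8614 T_left.
Vertical: T_left sin 37° + T_right sin 22° = 981.
Substituting the horizontal relation into the vertical equation gives 0.9245 T_left = 981, so T_left = 1061 N.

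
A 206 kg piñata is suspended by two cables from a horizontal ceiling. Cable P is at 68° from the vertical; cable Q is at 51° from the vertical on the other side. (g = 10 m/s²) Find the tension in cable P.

Angles from the horizontal: cable P is 90° − 68° = 22°, cable Q is 90° − 51° = 39°.
Weight W = 206 × 10 = 2060 N acts straight down.
Horizontal: T_P cos 22° = T_Q cos 39°  →  T_Q = 1.193 T_P.
Vertical: T_P sin 22° + T_Q sin 39° = 2060.
Substituting the horizontal relation into the vertical equation gives 1.125 T_P = 2060, so T_P = 1830 N.

T_P ≈ 1830 N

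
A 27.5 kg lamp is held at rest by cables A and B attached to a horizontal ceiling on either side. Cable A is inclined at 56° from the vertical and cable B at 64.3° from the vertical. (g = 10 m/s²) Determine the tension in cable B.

Angles from the horizontal: cable A is 90° − 56° = 34°, cable B is 90° − 64.3° = 25.7°.
Weight W = 27.5 × 10 = 275 N acts straight down.
Horizontal: T_A cos 34° = T_B cos 25.7°  →  T_A = 1.087 T_B.
Vertical: T_A sin 34° + T_B sin 25.7° = 275.
Substituting the horizontal relation into the vertical equation gives 1.041 T_B = 275, so T_B = 264.1 N.

T_B ≈ 264 N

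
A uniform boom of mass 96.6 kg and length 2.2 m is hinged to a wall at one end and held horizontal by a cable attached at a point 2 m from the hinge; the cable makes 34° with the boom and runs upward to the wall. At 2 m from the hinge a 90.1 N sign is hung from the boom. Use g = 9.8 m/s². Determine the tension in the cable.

Take torques about the hinge: T sin 34° · 2 = 96.6×9.8×1.1 + 90.1×2 = 1221.5 N·m.
So T = 1221.5 / (0.5592 × 2) = 1092.2 N.

T ≈ 1090 N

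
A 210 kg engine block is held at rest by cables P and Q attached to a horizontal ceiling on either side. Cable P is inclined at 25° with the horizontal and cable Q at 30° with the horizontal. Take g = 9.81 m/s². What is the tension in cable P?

T_P ≈ 2180 N

Weight W = 210 × 9.81 = 2060 N acts straight down.
Horizontal: T_P cos 25° = T_Q cos 30°  →  T_Q = 1.047 T_P.
Vertical: T_P sin 25° + T_Q sin 30° = 2060.
Substituting the horizontal relation into the vertical equation gives 0.9459 T_P = 2060, so T_P = 2178 N.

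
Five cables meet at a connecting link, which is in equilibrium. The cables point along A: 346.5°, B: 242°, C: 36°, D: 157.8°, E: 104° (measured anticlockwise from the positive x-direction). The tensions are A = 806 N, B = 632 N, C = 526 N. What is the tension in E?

Resolve: ΣF_x = 806 cos 346.5° + 632 cos 242° + 526 cos 36° + T_D cos 157.8° + T_E cos 104° = 0.
        ΣF_y = 806 sin 346.5° + 632 sin 242° + 526 sin 36° + T_D sin 157.8° + T_E sin 104° = 0.
The known terms sum to (912.6, -437) N, so -0.9259 T_D − 0.2419 T_E = -912.6 and 0.3778 T_D + 0.9703 T_E = 437.
Solving simultaneously: T_D = 966.3 N, T_E = 74.11 N.

T_E ≈ 74.1 N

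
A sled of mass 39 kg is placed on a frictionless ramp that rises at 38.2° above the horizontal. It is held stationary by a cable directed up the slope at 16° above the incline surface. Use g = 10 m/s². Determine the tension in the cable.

Take axes along and perpendicular to the incline. Weight components: W sin 38.2° = 241.2 N down-slope, W cos 38.2° = 306.5 N into the surface.
Along incline: T cos 16° = W sin 38.2° → T = 250.9 N.
Perpendicular: N = W cos 38.2° − T sin 16° = 237.3 N.

T ≈ 251 N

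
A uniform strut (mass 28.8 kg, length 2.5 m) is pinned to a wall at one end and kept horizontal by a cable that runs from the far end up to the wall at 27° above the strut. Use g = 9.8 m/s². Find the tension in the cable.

Take torques about the hinge: T sin 27° · 2.5 = 28.8×9.8×1.25 = 352.8 N·m.
So T = 352.8 / (0.4540 × 2.5) = 310.84 N.

T ≈ 311 N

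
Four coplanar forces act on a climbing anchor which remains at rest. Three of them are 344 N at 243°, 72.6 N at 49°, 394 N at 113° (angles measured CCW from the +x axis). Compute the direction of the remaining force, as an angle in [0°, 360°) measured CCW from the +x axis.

Sum the known components: ΣF_x = -262.5 N, ΣF_y = 111 N.
For equilibrium the remaining force must supply (−ΣF_x, −ΣF_y) = (262.5, -111) N.
Magnitude = √((262.5)² + (-111)²) = 285 N; direction = atan2(-111, 262.5) = 337.1°.

θ ≈ 337°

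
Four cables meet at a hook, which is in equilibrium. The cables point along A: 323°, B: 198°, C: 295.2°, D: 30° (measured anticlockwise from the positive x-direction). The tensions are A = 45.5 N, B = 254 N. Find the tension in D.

Resolve: ΣF_x = 45.5 cos 323° + 254 cos 198° + T_C cos 295.2° + T_D cos 30° = 0.
        ΣF_y = 45.5 sin 323° + 254 sin 198° + T_C sin 295.2° + T_D sin 30° = 0.
The known terms sum to (-205.2, -105.9) N, so 0.4258 T_C + 0.8660 T_D = 205.2 and -0.9048 T_C + 0.5000 T_D = 105.9.
Solving simultaneously: T_C = 10.97 N, T_D = 231.6 N.

T_D ≈ 232 N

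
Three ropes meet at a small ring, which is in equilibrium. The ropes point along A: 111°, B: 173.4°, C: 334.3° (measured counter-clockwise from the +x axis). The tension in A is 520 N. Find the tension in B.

T_B ≈ 1090 N

Resolve: ΣF_x = 520 cos 111° + T_B cos 173.4° + T_C cos 334.3° = 0.
        ΣF_y = 520 sin 111° + T_B sin 173.4° + T_C sin 334.3° = 0.
The known terms sum to (-186.4, 485.5) N, so -0.9934 T_B + 0.9011 T_C = 186.4 and 0.1149 T_B − 0.4337 T_C = -485.5.
Solving simultaneously: T_B = 1090 N, T_C = 1408 N.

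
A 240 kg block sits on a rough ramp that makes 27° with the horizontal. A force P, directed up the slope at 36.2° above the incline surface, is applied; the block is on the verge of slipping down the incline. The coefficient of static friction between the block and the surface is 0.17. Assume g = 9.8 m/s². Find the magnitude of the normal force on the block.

N ≈ 1500 N

On the verge of sliding down the incline, friction equals μN and acts up the slope.
Perpendicular: N + P sin 36.2° = W cos 27° = 2096 N.
Along incline: P cos 36.2° + μN = W sin 27° with W sin 27° = 1068 N.
Solving the pair for P and N: P = 1007 N, N = 1501 N (and f = μN = 255.2 N).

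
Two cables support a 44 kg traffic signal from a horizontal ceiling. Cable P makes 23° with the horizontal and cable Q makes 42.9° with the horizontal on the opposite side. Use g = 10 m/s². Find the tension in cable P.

Weight W = 44 × 10 = 440 N acts straight down.
Horizontal: T_P cos 23° = T_Q cos 42.9°  →  T_Q = 1.257 T_P.
Vertical: T_P sin 23° + T_Q sin 42.9° = 440.
Substituting the horizontal relation into the vertical equation gives 1.246 T_P = 440, so T_P = 353.1 N.

T_P ≈ 353 N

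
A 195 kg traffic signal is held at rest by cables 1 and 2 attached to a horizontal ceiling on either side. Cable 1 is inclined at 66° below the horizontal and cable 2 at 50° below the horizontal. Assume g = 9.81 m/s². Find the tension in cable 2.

T_2 ≈ 866 N

Weight W = 195 × 9.81 = 1913 N acts straight down.
Horizontal: T_1 cos 66° = T_2 cos 50°  →  T_1 = 1.58 T_2.
Vertical: T_1 sin 66° + T_2 sin 50° = 1913.
Substituting the horizontal relation into the vertical equation gives 2.21 T_2 = 1913, so T_2 = 865.7 N.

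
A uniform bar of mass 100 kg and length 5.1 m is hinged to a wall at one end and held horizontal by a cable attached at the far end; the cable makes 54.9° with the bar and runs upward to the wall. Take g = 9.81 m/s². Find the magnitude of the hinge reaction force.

Take torques about the hinge: T sin 54.9° · 5.1 = 100×9.81×2.55 = 2501.5 N·m.
So T = 2501.5 / (0.8181 × 5.1) = 599.52 N.
ΣF_x = 0: H_x = T cos 54.9° = 344.73 N.
ΣF_y = 0: H_y = (100×9.81) − T sin 54.9° = 981 − 490.5 = 490.5 N.
|H| = √(H_x² + H_y²) = √((344.73)² + (490.5)²) = 599.52 N.

|H| ≈ 600 N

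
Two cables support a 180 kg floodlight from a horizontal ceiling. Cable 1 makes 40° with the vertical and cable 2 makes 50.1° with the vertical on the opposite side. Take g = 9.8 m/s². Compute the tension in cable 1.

T_1 ≈ 1350 N

Angles from the horizontal: cable 1 is 90° − 40° = 50°, cable 2 is 90° − 50.1° = 39.9°.
Weight W = 180 × 9.8 = 1764 N acts straight down.
Horizontal: T_1 cos 50° = T_2 cos 39.9°  →  T_2 = 0.8379 T_1.
Vertical: T_1 sin 50° + T_2 sin 39.9° = 1764.
Substituting the horizontal relation into the vertical equation gives 1.303 T_1 = 1764, so T_1 = 1353 N.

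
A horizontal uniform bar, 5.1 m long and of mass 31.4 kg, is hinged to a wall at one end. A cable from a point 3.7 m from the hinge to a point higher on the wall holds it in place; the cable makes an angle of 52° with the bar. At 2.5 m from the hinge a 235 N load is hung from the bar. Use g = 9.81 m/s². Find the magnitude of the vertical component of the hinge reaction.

|H_y| ≈ 172 N

Take torques about the hinge: T sin 52° · 3.7 = 31.4×9.81×2.55 + 235×2.5 = 1373 N·m.
So T = 1373 / (0.7880 × 3.7) = 470.9 N.
ΣF_y = 0: H_y = (31.4×9.81 + 235) − T sin 52° = 543.03 − 371.08 = 171.96 N.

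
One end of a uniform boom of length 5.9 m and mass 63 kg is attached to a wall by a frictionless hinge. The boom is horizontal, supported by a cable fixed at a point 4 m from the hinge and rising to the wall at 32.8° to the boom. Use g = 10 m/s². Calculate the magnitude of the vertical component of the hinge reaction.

|H_y| ≈ 165 N

Take torques about the hinge: T sin 32.8° · 4 = 63×10×2.95 = 1858.5 N·m.
So T = 1858.5 / (0.5417 × 4) = 857.7 N.
ΣF_y = 0: H_y = (63×10) − T sin 32.8° = 630 − 464.62 = 165.38 N.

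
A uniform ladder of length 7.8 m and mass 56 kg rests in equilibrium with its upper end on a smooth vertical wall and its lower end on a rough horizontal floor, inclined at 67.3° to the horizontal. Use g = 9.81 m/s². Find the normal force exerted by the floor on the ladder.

N_floor ≈ 549 N

ΣF_y = 0: N_floor = 56×9.81 = 549.36 N.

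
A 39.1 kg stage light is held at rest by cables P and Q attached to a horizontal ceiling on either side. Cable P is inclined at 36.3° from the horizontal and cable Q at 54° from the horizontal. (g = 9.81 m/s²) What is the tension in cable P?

Weight W = 39.1 × 9.81 = 383.6 N acts straight down.
Horizontal: T_P cos 36.3° = T_Q cos 54°  →  T_Q = 1.371 T_P.
Vertical: T_P sin 36.3° + T_Q sin 54° = 383.6.
Substituting the horizontal relation into the vertical equation gives 1.701 T_P = 383.6, so T_P = 225.5 N.

T_P ≈ 225 N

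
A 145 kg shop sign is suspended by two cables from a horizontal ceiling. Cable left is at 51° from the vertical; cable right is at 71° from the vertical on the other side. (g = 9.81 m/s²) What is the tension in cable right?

T_right ≈ 1300 N

Angles from the horizontal: cable left is 90° − 51° = 39°, cable right is 90° − 71° = 19°.
Weight W = 145 × 9.81 = 1422 N acts straight down.
Horizontal: T_left cos 39° = T_right cos 19°  →  T_left = 1.217 T_right.
Vertical: T_left sin 39° + T_right sin 19° = 1422.
Substituting the horizontal relation into the vertical equation gives 1.091 T_right = 1422, so T_right = 1304 N.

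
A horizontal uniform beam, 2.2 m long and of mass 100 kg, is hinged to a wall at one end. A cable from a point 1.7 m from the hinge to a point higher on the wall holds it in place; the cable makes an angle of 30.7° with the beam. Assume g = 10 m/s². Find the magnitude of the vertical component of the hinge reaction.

Take torques about the hinge: T sin 30.7° · 1.7 = 100×10×1.1 = 1100 N·m.
So T = 1100 / (0.5105 × 1.7) = 1267.4 N.
ΣF_y = 0: H_y = (100×10) − T sin 30.7° = 1000 − 647.06 = 352.94 N.

|H_y| ≈ 353 N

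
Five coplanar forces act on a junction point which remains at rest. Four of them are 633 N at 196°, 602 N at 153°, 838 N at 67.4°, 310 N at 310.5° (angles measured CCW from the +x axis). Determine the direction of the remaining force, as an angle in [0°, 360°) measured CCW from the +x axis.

θ ≈ 314°

Sum the known components: ΣF_x = -621.5 N, ΣF_y = 636.7 N.
For equilibrium the remaining force must supply (−ΣF_x, −ΣF_y) = (621.5, -636.7) N.
Magnitude = √((621.5)² + (-636.7)²) = 889.8 N; direction = atan2(-636.7, 621.5) = 314.3°.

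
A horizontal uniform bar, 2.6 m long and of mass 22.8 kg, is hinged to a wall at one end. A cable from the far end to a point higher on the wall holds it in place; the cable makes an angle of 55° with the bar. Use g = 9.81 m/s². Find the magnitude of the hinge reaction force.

|H| ≈ 137 N

Take torques about the hinge: T sin 55° · 2.6 = 22.8×9.81×1.3 = 290.77 N·m.
So T = 290.77 / (0.8192 × 2.6) = 136.52 N.
ΣF_x = 0: H_x = T cos 55° = 78.307 N.
ΣF_y = 0: H_y = (22.8×9.81) − T sin 55° = 223.67 − 111.83 = 111.83 N.
|H| = √(H_x² + H_y²) = √((78.307)² + (111.83)²) = 136.52 N.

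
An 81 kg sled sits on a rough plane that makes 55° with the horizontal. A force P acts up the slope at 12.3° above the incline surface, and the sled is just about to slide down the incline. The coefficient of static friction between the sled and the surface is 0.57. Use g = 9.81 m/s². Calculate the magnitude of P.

P ≈ 457 N

On the verge of sliding down the incline, friction equals μN and acts up the slope.
Perpendicular: N + P sin 12.3° = W cos 55° = 455.8 N.
Along incline: P cos 12.3° + μN = W sin 55° with W sin 55° = 650.9 N.
Solving the pair for P and N: P = 457.1 N, N = 358.4 N (and f = μN = 204.3 N).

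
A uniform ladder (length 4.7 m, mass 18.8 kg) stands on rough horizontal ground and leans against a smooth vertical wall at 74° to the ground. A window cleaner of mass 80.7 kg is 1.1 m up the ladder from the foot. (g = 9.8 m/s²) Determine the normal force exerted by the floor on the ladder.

N_floor ≈ 975 N

ΣF_y = 0: N_floor = 18.8×9.8 + 80.7×9.8 = 975.1 N.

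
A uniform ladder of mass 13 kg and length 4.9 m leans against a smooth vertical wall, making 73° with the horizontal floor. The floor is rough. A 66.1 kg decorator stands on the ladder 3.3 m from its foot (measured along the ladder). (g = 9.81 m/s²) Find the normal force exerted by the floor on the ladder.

ΣF_y = 0: N_floor = 13×9.81 + 66.1×9.81 = 775.97 N.

N_floor ≈ 776 N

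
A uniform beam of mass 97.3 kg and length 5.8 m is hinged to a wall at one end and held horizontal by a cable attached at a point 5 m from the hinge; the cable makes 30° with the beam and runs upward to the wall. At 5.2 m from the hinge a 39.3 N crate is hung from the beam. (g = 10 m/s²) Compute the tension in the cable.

Take torques about the hinge: T sin 30° · 5 = 97.3×10×2.9 + 39.3×5.2 = 3026.1 N·m.
So T = 3026.1 / (0.5000 × 5) = 1210.4 N.

T ≈ 1210 N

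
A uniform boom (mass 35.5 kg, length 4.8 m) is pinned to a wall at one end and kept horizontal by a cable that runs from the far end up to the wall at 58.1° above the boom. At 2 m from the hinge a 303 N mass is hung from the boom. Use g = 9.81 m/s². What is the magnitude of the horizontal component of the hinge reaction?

Take torques about the hinge: T sin 58.1° · 4.8 = 35.5×9.81×2.4 + 303×2 = 1441.8 N·m.
So T = 1441.8 / (0.8490 × 4.8) = 353.81 N.
ΣF_x = 0: H_x = T cos 58.1° = 186.97 N.

H_x ≈ 187 N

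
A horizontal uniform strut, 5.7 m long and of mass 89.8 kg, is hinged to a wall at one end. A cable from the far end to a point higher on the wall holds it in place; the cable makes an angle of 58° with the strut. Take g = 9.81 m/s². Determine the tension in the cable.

Take torques about the hinge: T sin 58° · 5.7 = 89.8×9.81×2.85 = 2510.7 N·m.
So T = 2510.7 / (0.8480 × 5.7) = 519.39 N.

T ≈ 519 N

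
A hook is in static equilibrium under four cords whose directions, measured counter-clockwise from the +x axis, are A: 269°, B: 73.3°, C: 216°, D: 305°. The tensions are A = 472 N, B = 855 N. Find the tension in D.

T_D ≈ 141 N

Resolve: ΣF_x = 472 cos 269° + 855 cos 73.3° + T_C cos 216° + T_D cos 305° = 0.
        ΣF_y = 472 sin 269° + 855 sin 73.3° + T_C sin 216° + T_D sin 305° = 0.
The known terms sum to (237.5, 347) N, so -0.8090 T_C + 0.5736 T_D = -237.5 and -0.5878 T_C − 0.8192 T_D = -347.
Solving simultaneously: T_C = 393.6 N, T_D = 141.2 N.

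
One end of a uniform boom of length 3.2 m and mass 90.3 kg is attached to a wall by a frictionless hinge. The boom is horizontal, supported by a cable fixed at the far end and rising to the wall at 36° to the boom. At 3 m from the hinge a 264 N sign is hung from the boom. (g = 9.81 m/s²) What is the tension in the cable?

T ≈ 1170 N

Take torques about the hinge: T sin 36° · 3.2 = 90.3×9.81×1.6 + 264×3 = 2209.3 N·m.
So T = 2209.3 / (0.5878 × 3.2) = 1174.6 N.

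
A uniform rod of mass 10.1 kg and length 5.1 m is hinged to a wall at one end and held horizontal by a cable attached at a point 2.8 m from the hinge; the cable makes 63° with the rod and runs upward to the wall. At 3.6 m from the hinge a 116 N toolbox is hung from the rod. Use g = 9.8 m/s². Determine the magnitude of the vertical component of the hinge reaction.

Take torques about the hinge: T sin 63° · 2.8 = 10.1×9.8×2.55 + 116×3.6 = 670 N·m.
So T = 670 / (0.8910 × 2.8) = 268.56 N.
ΣF_y = 0: H_y = (10.1×9.8 + 116) − T sin 63° = 214.98 − 239.29 = -24.305 N.

|H_y| ≈ 24.3 N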